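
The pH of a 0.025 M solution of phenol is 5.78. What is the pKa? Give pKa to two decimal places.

[H+] = 10^(-5.78) = 1.66 × 10^-6 M
At equilibrium [HA] = 0.025 − 1.66 × 10^-6 = 2.50 × 10^-2 M
Ka = [H+][A-]/[HA] = (1.66 × 10^-6)² / 2.50 × 10^-2 = 1.10 × 10^-10
pKa = -log(1.10 × 10^-10) = 9.96

pKa = 9.96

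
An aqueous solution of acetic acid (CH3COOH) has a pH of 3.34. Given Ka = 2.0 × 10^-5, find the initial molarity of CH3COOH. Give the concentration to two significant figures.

C₀ = 1.1 × 10^-2 M

[H+] = 10^(-3.34) = 4.57 × 10^-4 M = x
Ka = x²/(C₀ − x) ⇒ C₀ = x + x²/Ka
C₀ = 4.57 × 10^-4 + (4.57 × 10^-4)²/(2.0 × 10^-5) = 1.09 × 10^-2 M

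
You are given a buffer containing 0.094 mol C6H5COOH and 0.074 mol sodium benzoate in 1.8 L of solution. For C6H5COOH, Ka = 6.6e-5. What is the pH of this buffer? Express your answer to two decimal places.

pKa = −log(6.6 × 10^-5) = 4.180
pH = pKa + log([A⁻]/[HA]) = 4.180 + log(0.074/0.094)
pH = 4.180 + (-0.104) = 4.08

pH = 4.08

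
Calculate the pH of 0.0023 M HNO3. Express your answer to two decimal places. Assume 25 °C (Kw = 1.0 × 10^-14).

HNO3 is a strong acid and dissociates completely, so [H+] = 0.0023 M.
pH = -log(0.0023) = 2.64

pH = 2.64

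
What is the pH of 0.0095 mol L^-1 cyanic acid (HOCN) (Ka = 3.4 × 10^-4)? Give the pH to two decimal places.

pH = 2.79

HOCN ⇌ OCN- + H+
Ka = x²/(0.0095 − x) = 3.4 × 10^-4
x is not negligible relative to C₀; solve x² + 0.00034·x − 3.23e-06 = 0.
x = (−Ka + √(Ka² + 4·Ka·C₀))/2 = 1.64 × 10^-3 M
pH = −log[H+] = −log(1.64 × 10^-3) = 2.79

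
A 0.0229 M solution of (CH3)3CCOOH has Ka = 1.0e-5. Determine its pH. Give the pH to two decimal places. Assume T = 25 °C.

(CH3)3CCOOH ⇌ (CH3)3CCOO- + H+
Ka = [H+]²/(0.0229 − [H+]) = 1.0 × 10^-5
Neglecting [H+] in the denominator: [H+] = √(1.0 × 10^-5 × 0.0229) = 4.79 × 10^-4 M
([H+]/C₀ = 2.1% < 5%, so the approximation holds.)
pH = −log[H+] = −log(4.79 × 10^-4) = 3.32

pH = 3.32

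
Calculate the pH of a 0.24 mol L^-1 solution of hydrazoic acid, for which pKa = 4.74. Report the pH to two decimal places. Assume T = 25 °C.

HN3 ⇌ N3- + H+
Ka = 10^(−4.74) = 1.82 × 10^-5
From the ICE table, Ka = [H+]²/(0.24 − [H+]) = 1.82 × 10^-5.
Assume [H+] ≪ 0.24: [H+] ≈ √(1.82 × 10^-5 × 0.24) = 2.09 × 10^-3 M
([H+]/C₀ = 0.87% < 5%, so the approximation holds.)
pH = −log(2.09 × 10^-3) = 2.68

pH = 2.68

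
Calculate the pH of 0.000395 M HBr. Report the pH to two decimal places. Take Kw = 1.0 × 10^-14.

pH = 3.40

HBr is a strong acid and dissociates completely, so [H+] = 0.000395 M.
pH = -log(0.000395) = 3.40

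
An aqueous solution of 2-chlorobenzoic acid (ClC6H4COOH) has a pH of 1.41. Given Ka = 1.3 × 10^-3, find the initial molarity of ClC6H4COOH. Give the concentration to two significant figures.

[H+] = 10^(-1.41) = 3.89 × 10^-2 M = x
Ka = x²/(C₀ − x) ⇒ C₀ = x + x²/Ka
C₀ = 3.89 × 10^-2 + (3.89 × 10^-2)²/(1.3 × 10^-3) = 1.20 M

C₀ = 1.2 M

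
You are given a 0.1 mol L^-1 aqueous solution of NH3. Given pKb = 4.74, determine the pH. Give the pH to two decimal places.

NH3 + H2O ⇌ NH4+ + OH-
Kb = 10^(−4.74) = 1.82 × 10^-5
Let x = [OH-] at equilibrium. Kb = x²/(0.1 − x).
Neglecting x in the denominator: x = √(1.82 × 10^-5 × 0.1) = 1.35 × 10^-3 M
Check: 1.3% ionized — well under 5%, approximation valid.
pOH = −log(1.35 × 10^-3) = 2.87; pH = 14.00 − 2.87 = 11.13

pH = 11.13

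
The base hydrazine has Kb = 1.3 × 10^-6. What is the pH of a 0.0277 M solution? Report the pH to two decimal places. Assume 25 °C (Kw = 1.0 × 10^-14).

N2H4 + H2O ⇌ N2H5+ + OH-
Let x = [OH-] at equilibrium. Kb = x²/(0.0277 − x).
Assume x ≪ 0.0277: x ≈ √(1.3 × 10^-6 × 0.0277) = 1.90 × 10^-4 M
pOH = −log(1.90 × 10^-4) = 3.72; pH = 14.00 − 3.72 = 10.28

pH = 10.28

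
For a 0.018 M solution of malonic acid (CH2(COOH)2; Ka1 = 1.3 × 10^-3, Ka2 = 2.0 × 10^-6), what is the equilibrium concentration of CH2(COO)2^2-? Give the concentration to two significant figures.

2.0 × 10^-6 M

First ionization gives [H+] ≈ [CH2(COOH)COO-] = 4.23 × 10^-3 M.
Second step: Ka2 = [H+][CH2(COO)2^2-]/[CH2(COOH)COO-] ≈ [CH2(COO)2^2-] (since [H+] ≈ [CH2(COOH)COO-]).
So [CH2(COO)2^2-] ≈ Ka2.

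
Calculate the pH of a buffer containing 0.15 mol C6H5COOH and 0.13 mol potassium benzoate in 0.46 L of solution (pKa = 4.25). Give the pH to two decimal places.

pH = 4.19

Using pH = pKa + log([base]/[acid]) with [base]/[acid] = 0.13/0.15:
pH = 4.25 + (-0.062) = 4.19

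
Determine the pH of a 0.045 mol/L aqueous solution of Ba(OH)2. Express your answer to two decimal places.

pH = 12.95

Ba(OH)2 is a strong base (each formula unit releases 2 OH-); [OH-] = 0.09 M.
pOH = -log(0.09) = 1.05
pH = 14.00 - 1.05 = 12.95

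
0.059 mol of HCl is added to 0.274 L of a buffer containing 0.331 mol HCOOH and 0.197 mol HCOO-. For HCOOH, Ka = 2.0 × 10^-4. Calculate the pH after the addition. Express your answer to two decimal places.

pH = 3.25

After neutralization: n(HCOOH) = 0.39 mol, n(HCOO-) = 0.138 mol.
pKa = −log(2.0 × 10^-4) = 3.699
Henderson–Hasselbalch with mole ratio 0.138/0.39: pH = 3.699 + (-0.451)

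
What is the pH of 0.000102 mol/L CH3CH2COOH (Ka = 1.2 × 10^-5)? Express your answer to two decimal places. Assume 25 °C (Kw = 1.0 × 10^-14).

CH3CH2COOH ⇌ CH3CH2COO- + H+
From the ICE table, Ka = [H+]²/(0.000102 − [H+]) = 1.2 × 10^-5.
[H+] is not negligible relative to C₀; solve [H+]² + 1.2e-05·[H+] − 1.22e-09 = 0.
[H+] = (−Ka + √(Ka² + 4·Ka·C₀))/2 = 2.95 × 10^-5 M
pH = −log(2.95 × 10^-5) = 4.53

pH = 4.53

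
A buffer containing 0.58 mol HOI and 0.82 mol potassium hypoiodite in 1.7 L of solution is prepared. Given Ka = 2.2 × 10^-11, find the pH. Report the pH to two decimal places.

pKa = −log(2.2 × 10^-11) = 10.658
Using pH = pKa + log([base]/[acid]) with [base]/[acid] = 0.82/0.58:
pH = 10.658 + (+0.150) = 10.81

pH = 10.81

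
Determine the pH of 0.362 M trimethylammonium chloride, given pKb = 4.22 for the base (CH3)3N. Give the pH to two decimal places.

(CH3)3NH+ is the conjugate acid of the weak base (CH3)3N.
Kb = 10^(−4.22) = 6.03 × 10^-5
Ka = Kw/Kb = 1.0×10^-14 / 6.03 × 10^-5 = 1.66 × 10^-10
Ka = [H+]²/(0.362 − [H+]) = 1.66 × 10^-10
Neglecting [H+] in the denominator: [H+] = √(1.66 × 10^-10 × 0.362) = 7.75 × 10^-6 M
([H+]/C₀ = 0.0021% < 5%, so the approximation holds.)
pH = −log[H+] = −log(7.75 × 10^-6) = 5.11

pH = 5.11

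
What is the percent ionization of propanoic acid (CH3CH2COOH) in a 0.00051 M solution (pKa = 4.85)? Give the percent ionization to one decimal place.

CH3CH2COOH ⇌ CH3CH2COO- + H+; let x = [H+] at equilibrium.
Ka = 10^(−4.85) = 1.41 × 10^-5
Solve x² + 1.41e-05x − 7.19e-09 = 0 → x = 7.80 × 10^-5 M
% ionization = x/C₀ × 100% = 7.80 × 10^-5/0.00051 × 100% = 15.3%

15.3%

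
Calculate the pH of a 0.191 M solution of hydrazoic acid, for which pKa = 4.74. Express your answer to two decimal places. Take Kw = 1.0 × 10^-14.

HN3 ⇌ N3- + H+
Ka = 10^(−4.74) = 1.82 × 10^-5
Ka = [H+]²/(0.191 − [H+]) = 1.82 × 10^-5
Assume [H+] ≪ 0.191: [H+] ≈ √(1.82 × 10^-5 × 0.191) = 1.86 × 10^-3 M
Check: 0.98% ionized — well under 5%, approximation valid.
pH = −log[H+] = −log(1.86 × 10^-3) = 2.73

pH = 2.73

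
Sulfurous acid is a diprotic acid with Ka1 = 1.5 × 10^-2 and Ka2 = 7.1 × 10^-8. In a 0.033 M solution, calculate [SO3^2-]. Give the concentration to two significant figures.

First ionization gives [H+] ≈ [HSO3-] = 1.60 × 10^-2 M.
Second step: Ka2 = [H+][SO3^2-]/[HSO3-] ≈ [SO3^2-] (since [H+] ≈ [HSO3-]).
So [SO3^2-] ≈ Ka2.

7.1 × 10^-8 M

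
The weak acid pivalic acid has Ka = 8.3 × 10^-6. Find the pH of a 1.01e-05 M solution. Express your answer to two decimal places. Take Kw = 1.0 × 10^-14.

pH = 5.23

(CH3)3CCOOH ⇌ (CH3)3CCOO- + H+
Ka = [H+]²/(1.01e-05 − [H+]) = 8.3 × 10^-6
Here C₀/Ka ≈ 1.22, so the small-[H+] approximation fails. Use the quadratic:
[H+] = [−8.3e-06 + √(8.3e-06² + 3.35e-10)]/2 = 5.90 × 10^-6 M
pH = −log[H+] = −log(5.90 × 10^-6) = 5.23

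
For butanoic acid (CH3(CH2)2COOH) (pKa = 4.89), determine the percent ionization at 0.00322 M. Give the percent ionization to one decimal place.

6.1%

CH3(CH2)2COOH ⇌ CH3(CH2)2COO- + H+; let x = [H+] at equilibrium.
Ka = 10^(−4.89) = 1.29 × 10^-5
Ka = x²/(C₀ − x); solving the quadratic gives x = 1.97 × 10^-4 M.
% ionization = x/C₀ × 100% = 1.97 × 10^-4/0.00322 × 100% = 6.1%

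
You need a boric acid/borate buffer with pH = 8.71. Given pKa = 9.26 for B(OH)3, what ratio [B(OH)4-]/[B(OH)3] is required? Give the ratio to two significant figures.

pH = pKa + log(r) ⇒ log(r) = 8.71 − 9.26 = -0.55
r = [B(OH)4-]/[B(OH)3] = 10^(-0.55) = 0.282

ratio = 0.28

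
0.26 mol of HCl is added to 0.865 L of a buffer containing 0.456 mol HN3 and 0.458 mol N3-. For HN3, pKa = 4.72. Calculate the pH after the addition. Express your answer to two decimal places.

After neutralization: n(HN3) = 0.716 mol, n(N3-) = 0.198 mol.
Henderson–Hasselbalch with mole ratio 0.198/0.716: pH = 4.72 + (-0.558)

pH = 4.16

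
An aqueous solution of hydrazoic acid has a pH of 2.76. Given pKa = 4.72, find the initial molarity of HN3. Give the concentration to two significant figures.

C₀ = 1.6 × 10^-1 M

[H+] = 10^(-2.76) = 1.74 × 10^-3 M = x
Ka = 10^(−4.72) = 1.91 × 10^-5
Ka = x²/(C₀ − x) ⇒ C₀ = x + x²/Ka
C₀ = 1.74 × 10^-3 + (1.74 × 10^-3)²/(1.91 × 10^-5) = 1.60 × 10^-1 M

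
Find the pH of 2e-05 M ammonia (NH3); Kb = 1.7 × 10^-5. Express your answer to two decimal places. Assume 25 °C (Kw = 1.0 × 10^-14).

NH3 + H2O ⇌ NH4+ + OH-
Kb = [OH-]²/(2e-05 − [OH-]) = 1.7 × 10^-5
[OH-] is not negligible relative to C₀; solve [OH-]² + 1.7e-05·[OH-] − 3.4e-10 = 0.
[OH-] = (−Kb + √(Kb² + 4·Kb·C₀))/2 = 1.18 × 10^-5 M
pOH = −log(1.18 × 10^-5) = 4.93; pH = 14.00 − 4.93 = 9.07

pH = 9.07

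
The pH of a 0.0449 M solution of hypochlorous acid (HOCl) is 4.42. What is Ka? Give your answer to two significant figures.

Ka = 3.2 × 10^-8

[H+] = 10^(-4.42) = 3.80 × 10^-5 M
At equilibrium [HA] = 0.0449 − 3.80 × 10^-5 = 4.49 × 10^-2 M
Ka = [H+][A-]/[HA] = (3.80 × 10^-5)² / 4.49 × 10^-2 = 3.2 × 10^-8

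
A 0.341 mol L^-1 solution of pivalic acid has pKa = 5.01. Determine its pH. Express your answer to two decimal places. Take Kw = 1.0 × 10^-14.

pH = 2.74

(CH3)3CCOOH ⇌ (CH3)3CCOO- + H+
Ka = 10^(−5.01) = 9.77 × 10^-6
Let x = [H+] at equilibrium. Ka = x²/(0.341 − x).
Neglecting x in the denominator: x = √(9.77 × 10^-6 × 0.341) = 1.83 × 10^-3 M
pH = −log[H+] = −log(1.83 × 10^-3) = 2.74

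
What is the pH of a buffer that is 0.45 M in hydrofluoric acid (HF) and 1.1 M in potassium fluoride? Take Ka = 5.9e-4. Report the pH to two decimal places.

pH = 3.62

pKa = −log(5.9 × 10^-4) = 3.229
pH = pKa + log([A⁻]/[HA]) = 3.229 + log(1.1/0.45)
pH = 3.229 + (+0.388) = 3.62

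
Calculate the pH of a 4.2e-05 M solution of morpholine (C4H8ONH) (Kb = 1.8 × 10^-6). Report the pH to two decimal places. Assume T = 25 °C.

pH = 8.89

C4H8ONH + H2O ⇌ C4H8ONH2+ + OH-
Kb = [OH-]²/(4.2e-05 − [OH-]) = 1.8 × 10^-6
Here C₀/Kb ≈ 23.3, so the small-[OH-] approximation fails. Use the quadratic:
[OH-] = (−Kb + √(Kb² + 4·Kb·C₀))/2 = 7.84 × 10^-6 M
pOH = 5.11, so pH = 14.00 − pOH = 8.89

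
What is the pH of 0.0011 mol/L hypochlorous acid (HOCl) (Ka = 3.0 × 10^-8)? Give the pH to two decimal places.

HOCl ⇌ OCl- + H+
From the ICE table, Ka = x²/(0.0011 − x) = 3.0 × 10^-8.
Neglecting x in the denominator: x = √(3.0 × 10^-8 × 0.0011) = 5.74 × 10^-6 M
pH = −log[H+] = −log(5.74 × 10^-6) = 5.24

pH = 5.24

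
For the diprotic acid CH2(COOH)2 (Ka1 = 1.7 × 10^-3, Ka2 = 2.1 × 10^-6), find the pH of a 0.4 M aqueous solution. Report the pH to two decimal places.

Ka1 ≫ Ka2, so treat the first dissociation as the only significant source of H+.
Ka1 = x²/(0.4 − x) = 1.7 × 10^-3
Solving the quadratic: x = (−Ka1 + √(Ka1² + 4·Ka1·C₀))/2 = 2.52 × 10^-2 M
pH = −log(2.52 × 10^-2) = 1.60

pH = 1.60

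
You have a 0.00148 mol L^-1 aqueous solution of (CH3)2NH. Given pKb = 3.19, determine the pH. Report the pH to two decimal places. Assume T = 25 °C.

pH = 10.85

(CH3)2NH + H2O ⇌ (CH3)2NH2+ + OH-
Kb = 10^(−3.19) = 6.46 × 10^-4
Kb = x²/(0.00148 − x) = 6.46 × 10^-4
Here C₀/Kb ≈ 2.29, so the small-x approximation fails. Use the quadratic:
x = [−0.000646 + √(0.000646² + 3.82e-06)]/2 = 7.07 × 10^-4 M
pOH = 3.15, so pH = 14.00 − pOH = 10.85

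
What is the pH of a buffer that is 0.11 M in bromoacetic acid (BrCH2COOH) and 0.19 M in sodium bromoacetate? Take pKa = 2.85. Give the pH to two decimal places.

pH = 3.09

Henderson–Hasselbalch: pH = pKa + log([BrCH2COO-]/[BrCH2COOH]) = 2.85 + log(0.19/0.11)
pH = 2.85 + (+0.237) = 3.09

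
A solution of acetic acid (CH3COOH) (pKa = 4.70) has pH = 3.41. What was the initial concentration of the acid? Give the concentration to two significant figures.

C₀ = 8.0 × 10^-3 M

[H+] = 10^(-3.41) = 3.89 × 10^-4 M = x
Ka = 10^(−4.70) = 2.00 × 10^-5
Ka = x²/(C₀ − x) ⇒ C₀ = x + x²/Ka
C₀ = 3.89 × 10^-4 + (3.89 × 10^-4)²/(2.00 × 10^-5) = 7.96 × 10^-3 M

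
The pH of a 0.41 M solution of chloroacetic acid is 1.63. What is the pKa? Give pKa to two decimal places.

[H+] = 10^(-1.63) = 2.34 × 10^-2 M
At equilibrium [HA] = 0.41 − 2.34 × 10^-2 = 3.87 × 10^-1 M
Ka = [H+][A-]/[HA] = (2.34 × 10^-2)² / 3.87 × 10^-1 = 1.41 × 10^-3
pKa = -log(1.41 × 10^-3) = 2.85

pKa = 2.85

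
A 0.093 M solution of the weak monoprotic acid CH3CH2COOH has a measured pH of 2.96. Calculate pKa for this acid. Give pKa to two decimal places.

[H+] = 10^(-2.96) = 1.10 × 10^-3 M
At equilibrium [HA] = 0.093 − 1.10 × 10^-3 = 9.19 × 10^-2 M
Ka = [H+][A-]/[HA] = (1.10 × 10^-3)² / 9.19 × 10^-2 = 1.32 × 10^-5
pKa = -log(1.32 × 10^-5) = 4.88

pKa = 4.88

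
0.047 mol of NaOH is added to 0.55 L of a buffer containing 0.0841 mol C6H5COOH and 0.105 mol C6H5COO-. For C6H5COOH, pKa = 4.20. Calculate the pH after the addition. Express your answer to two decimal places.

pH = 4.81

OH- converts C6H5COOH to C6H5COO-: C6H5COOH → 0.0371 mol, C6H5COO- → 0.152 mol.
pH = pKa + log(n_C6H5COO-/n_C6H5COOH) = 4.20 + log(0.152/0.0371) = 4.20 + (+0.612)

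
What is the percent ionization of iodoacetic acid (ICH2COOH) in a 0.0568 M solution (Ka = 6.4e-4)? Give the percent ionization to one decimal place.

10.1%

ICH2COOH ⇌ ICH2COO- + H+; let x = [H+] at equilibrium.
Ka = x²/(C₀ − x); solving the quadratic gives x = 5.72 × 10^-3 M.
% ionization = x/C₀ × 100% = 5.72 × 10^-3/0.0568 × 100% = 10.1%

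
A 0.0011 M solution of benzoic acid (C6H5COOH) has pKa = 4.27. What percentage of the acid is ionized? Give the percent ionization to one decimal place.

C6H5COOH ⇌ C6H5COO- + H+; let x = [H+] at equilibrium.
Ka = 10^(−4.27) = 5.37 × 10^-5
Solve x² + 5.37e-05x − 5.91e-08 = 0 → x = 2.18 × 10^-4 M
Fraction ionized = 2.18 × 10^-4 / 0.0011 = 0.1982 → 19.8%

19.8%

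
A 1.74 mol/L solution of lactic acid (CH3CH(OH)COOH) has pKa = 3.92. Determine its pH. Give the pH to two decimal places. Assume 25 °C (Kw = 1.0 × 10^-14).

CH3CH(OH)COOH ⇌ CH3CH(OH)COO- + H+
Ka = 10^(−3.92) = 1.20 × 10^-4
From the ICE table, Ka = [H+]²/(1.74 − [H+]) = 1.20 × 10^-4.
Assume [H+] ≪ 1.74: [H+] ≈ √(1.20 × 10^-4 × 1.74) = 1.44 × 10^-2 M
pH = −log[H+] = −log(1.44 × 10^-2) = 1.84

pH = 1.84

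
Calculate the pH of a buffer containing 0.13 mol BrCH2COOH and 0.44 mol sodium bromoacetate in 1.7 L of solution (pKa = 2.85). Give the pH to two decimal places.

pH = 3.38

Henderson–Hasselbalch: pH = pKa + log([BrCH2COO-]/[BrCH2COOH]) = 2.85 + log(0.44/0.13)
pH = 2.85 + (+0.530) = 3.38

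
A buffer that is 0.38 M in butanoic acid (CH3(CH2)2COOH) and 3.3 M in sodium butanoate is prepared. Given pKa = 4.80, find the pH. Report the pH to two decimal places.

Henderson–Hasselbalch: pH = pKa + log([CH3(CH2)2COO-]/[CH3(CH2)2COOH]) = 4.80 + log(3.3/0.38)
pH = 4.80 + (+0.939) = 5.74

pH = 5.74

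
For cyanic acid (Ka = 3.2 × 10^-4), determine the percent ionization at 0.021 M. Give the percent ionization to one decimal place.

HOCN ⇌ OCN- + H+; let x = [H+] at equilibrium.
Ka = x²/(C₀ − x); solving the quadratic gives x = 2.44 × 10^-3 M.
Fraction ionized = 2.44 × 10^-3 / 0.021 = 0.1162 → 11.6%

11.6%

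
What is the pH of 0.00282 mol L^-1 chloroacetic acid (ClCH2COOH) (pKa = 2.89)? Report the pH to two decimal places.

ClCH2COOH ⇌ ClCH2COO- + H+
Ka = 10^(−2.89) = 1.29 × 10^-3
Ka = [H+]²/(0.00282 − [H+]) = 1.29 × 10^-3
Here C₀/Ka ≈ 2.19, so the small-[H+] approximation fails. Use the quadratic:
[H+] = (−Ka + √(Ka² + 4·Ka·C₀))/2 = 1.37 × 10^-3 M
pH = −log(1.37 × 10^-3) = 2.86

pH = 2.86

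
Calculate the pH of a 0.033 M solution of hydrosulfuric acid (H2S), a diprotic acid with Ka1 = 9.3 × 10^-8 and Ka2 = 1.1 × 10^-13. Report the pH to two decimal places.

Since Ka1 ≫ Ka2, the first ionization dominates [H+].
Ka1 = x²/(0.033 − x) = 9.3 × 10^-8
x ≈ √(9.3 × 10^-8 × 0.033) = 5.54 × 10^-5 M
pH = −log(5.54 × 10^-5) = 4.26

pH = 4.26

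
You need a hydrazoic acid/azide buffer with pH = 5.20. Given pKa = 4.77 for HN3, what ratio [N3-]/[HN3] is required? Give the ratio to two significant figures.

ratio = 2.7

pH = pKa + log(r) ⇒ log(r) = 5.20 − 4.77 = +0.43
r = [N3-]/[HN3] = 10^(+0.43) = 2.69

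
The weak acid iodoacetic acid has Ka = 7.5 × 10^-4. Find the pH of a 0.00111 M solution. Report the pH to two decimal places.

pH = 3.21

ICH2COOH ⇌ ICH2COO- + H+
Ka = [H+]²/(0.00111 − [H+]) = 7.5 × 10^-4
The 5% rule fails; solving [H+]² + Ka·[H+] − Ka·C₀ = 0 exactly:
[H+] = (−Ka + √(Ka² + 4·Ka·C₀))/2 = 6.11 × 10^-4 M
pH = −log(6.11 × 10^-4) = 3.21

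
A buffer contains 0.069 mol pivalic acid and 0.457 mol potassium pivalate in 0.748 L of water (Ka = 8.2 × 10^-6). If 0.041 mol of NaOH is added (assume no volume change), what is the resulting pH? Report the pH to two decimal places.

pH = 6.34

After neutralization: n((CH3)3CCOOH) = 0.028 mol, n((CH3)3CCOO-) = 0.498 mol.
pKa = −log(8.2 × 10^-6) = 5.086
Henderson–Hasselbalch with mole ratio 0.498/0.028: pH = 5.086 + (+1.250)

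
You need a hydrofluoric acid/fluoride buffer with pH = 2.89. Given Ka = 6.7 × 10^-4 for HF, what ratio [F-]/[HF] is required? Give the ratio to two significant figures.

pKa = -log(6.7 × 10^-4) = 3.174
pH = pKa + log(r) ⇒ log(r) = 2.89 − 3.174 = -0.284
r = [F-]/[HF] = 10^(-0.284) = 0.52

ratio = 0.52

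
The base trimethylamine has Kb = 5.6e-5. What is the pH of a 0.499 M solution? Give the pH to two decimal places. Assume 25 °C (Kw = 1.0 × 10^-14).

(CH3)3N + H2O ⇌ (CH3)3NH+ + OH-
From the ICE table, Kb = x²/(0.499 − x) = 5.6 × 10^-5.
Neglecting x in the denominator: x = √(5.6 × 10^-5 × 0.499) = 5.29 × 10^-3 M
Check: 1.1% ionized — well under 5%, approximation valid.
pOH = 2.28, so pH = 14.00 − pOH = 11.72

pH = 11.72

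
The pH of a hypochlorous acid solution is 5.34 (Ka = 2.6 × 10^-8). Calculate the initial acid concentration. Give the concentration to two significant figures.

[H+] = 10^(-5.34) = 4.57 × 10^-6 M = x
Ka = x²/(C₀ − x) ⇒ C₀ = x + x²/Ka
C₀ = 4.57 × 10^-6 + (4.57 × 10^-6)²/(2.6 × 10^-8) = 8.08 × 10^-4 M

C₀ = 8.1 × 10^-4 M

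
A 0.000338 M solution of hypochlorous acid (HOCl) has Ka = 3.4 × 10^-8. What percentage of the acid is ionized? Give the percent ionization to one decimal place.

1.0%

HOCl ⇌ OCl- + H+; let x = [H+] at equilibrium.
x ≈ √(Ka·C₀) = √(3.4 × 10^-8 × 0.000338) = 3.39 × 10^-6 M
Fraction ionized = 3.39 × 10^-6 / 0.000338 = 0.0100 → 1.0%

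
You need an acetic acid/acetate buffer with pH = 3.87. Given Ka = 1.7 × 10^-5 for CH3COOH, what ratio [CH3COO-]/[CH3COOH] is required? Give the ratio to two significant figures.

ratio = 0.13

pKa = -log(1.7 × 10^-5) = 4.770
pH = pKa + log(r) ⇒ log(r) = 3.87 − 4.770 = -0.900
r = [CH3COO-]/[CH3COOH] = 10^(-0.900) = 0.126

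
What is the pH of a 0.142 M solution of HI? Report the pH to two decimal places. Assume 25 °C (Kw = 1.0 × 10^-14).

pH = 0.85

HI is a strong acid and dissociates completely, so [H+] = 0.142 M.
pH = -log(0.142) = 0.85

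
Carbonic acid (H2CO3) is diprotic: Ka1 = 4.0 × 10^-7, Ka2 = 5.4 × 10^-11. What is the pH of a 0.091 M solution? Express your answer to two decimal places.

pH = 3.72

Since Ka1 ≫ Ka2, the first ionization dominates [H+].
Ka1 = x²/(0.091 − x) = 4.0 × 10^-7
x ≈ √(4.0 × 10^-7 × 0.091) = 1.91 × 10^-4 M
pH = −log(1.91 × 10^-4) = 3.72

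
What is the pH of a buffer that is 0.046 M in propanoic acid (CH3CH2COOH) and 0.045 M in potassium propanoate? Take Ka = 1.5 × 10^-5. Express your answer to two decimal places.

pH = 4.81

pKa = −log(1.5 × 10^-5) = 4.824
Henderson–Hasselbalch: pH = pKa + log([CH3CH2COO-]/[CH3CH2COOH]) = 4.824 + log(0.045/0.046)
pH = 4.824 + (-0.010) = 4.81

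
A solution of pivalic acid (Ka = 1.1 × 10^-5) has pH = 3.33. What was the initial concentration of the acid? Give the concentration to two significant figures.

C₀ = 2.0 × 10^-2 M

[H+] = 10^(-3.33) = 4.68 × 10^-4 M = x
Ka = x²/(C₀ − x) ⇒ C₀ = x + x²/Ka
C₀ = 4.68 × 10^-4 + (4.68 × 10^-4)²/(1.1 × 10^-5) = 2.04 × 10^-2 M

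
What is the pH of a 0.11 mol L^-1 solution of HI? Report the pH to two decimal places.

HI is a strong acid and dissociates completely, so [H+] = 0.11 M.
pH = -log(0.11) = 0.96

pH = 0.96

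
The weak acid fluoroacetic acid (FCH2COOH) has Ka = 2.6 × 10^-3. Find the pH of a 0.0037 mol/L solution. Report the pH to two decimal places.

FCH2COOH ⇌ FCH2COO- + H+
Ka = x²/(0.0037 − x) = 2.6 × 10^-3
Here C₀/Ka ≈ 1.42, so the small-x approximation fails. Use the quadratic:
x = [−0.0026 + √(0.0026² + 3.85e-05)]/2 = 2.06 × 10^-3 M
pH = −log(2.06 × 10^-3) = 2.69

pH = 2.69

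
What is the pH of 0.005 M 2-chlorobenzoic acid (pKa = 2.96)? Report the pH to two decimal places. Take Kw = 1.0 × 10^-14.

ClC6H4COOH ⇌ ClC6H4COO- + H+
Ka = 10^(−2.96) = 1.10 × 10^-3
Let x = [H+] at equilibrium. Ka = x²/(0.005 − x).
The 5% rule fails; solving x² + Ka·x − Ka·C₀ = 0 exactly:
x = (−Ka + √(Ka² + 4·Ka·C₀))/2 = 1.86 × 10^-3 M
pH = −log[H+] = −log(1.86 × 10^-3) = 2.73

pH = 2.73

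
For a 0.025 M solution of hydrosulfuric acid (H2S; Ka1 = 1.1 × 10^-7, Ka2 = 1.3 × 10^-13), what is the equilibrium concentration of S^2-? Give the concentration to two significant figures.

1.3 × 10^-13 M

First ionization gives [H+] ≈ [HS-] = 5.24 × 10^-5 M.
Second step: Ka2 = [H+][S^2-]/[HS-] ≈ [S^2-] (since [H+] ≈ [HS-]).
So [S^2-] ≈ Ka2.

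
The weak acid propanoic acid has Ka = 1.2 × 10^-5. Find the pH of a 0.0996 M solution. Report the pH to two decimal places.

CH3CH2COOH ⇌ CH3CH2COO- + H+
From the ICE table, Ka = [H+]²/(0.0996 − [H+]) = 1.2 × 10^-5.
Assume [H+] ≪ 0.0996: [H+] ≈ √(1.2 × 10^-5 × 0.0996) = 1.09 × 10^-3 M
pH = −log(1.09 × 10^-3) = 2.96

pH = 2.96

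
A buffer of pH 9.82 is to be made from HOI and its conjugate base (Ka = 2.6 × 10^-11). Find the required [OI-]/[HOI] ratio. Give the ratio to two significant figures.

ratio = 0.17

pKa = -log(2.6 × 10^-11) = 10.585
pH = pKa + log(r) ⇒ log(r) = 9.82 − 10.585 = -0.765
r = [OI-]/[HOI] = 10^(-0.765) = 0.172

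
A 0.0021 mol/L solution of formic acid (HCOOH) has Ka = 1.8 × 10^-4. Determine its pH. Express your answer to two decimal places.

pH = 3.27

HCOOH ⇌ HCOO- + H+
Ka = x²/(0.0021 − x) = 1.8 × 10^-4
Here C₀/Ka ≈ 11.7, so the small-x approximation fails. Use the quadratic:
x = [−0.00018 + √(0.00018² + 1.51e-06)]/2 = 5.31 × 10^-4 M
pH = −log[H+] = −log(5.31 × 10^-4) = 3.27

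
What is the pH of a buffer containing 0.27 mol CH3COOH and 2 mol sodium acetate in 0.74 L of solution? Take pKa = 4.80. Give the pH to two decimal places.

pH = pKa + log([A⁻]/[HA]) = 4.80 + log(2/0.27)
pH = 4.80 + (+0.870) = 5.67

pH = 5.67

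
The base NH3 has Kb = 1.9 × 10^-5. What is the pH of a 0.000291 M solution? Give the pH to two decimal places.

pH = 9.82

NH3 + H2O ⇌ NH4+ + OH-
Kb = [OH-]²/(0.000291 − [OH-]) = 1.9 × 10^-5
[OH-] is not negligible relative to C₀; solve [OH-]² + 1.9e-05·[OH-] − 5.53e-09 = 0.
[OH-] = [−1.9e-05 + √(1.9e-05² + 2.21e-08)]/2 = 6.55 × 10^-5 M
pOH = 4.18, so pH = 14.00 − pOH = 9.82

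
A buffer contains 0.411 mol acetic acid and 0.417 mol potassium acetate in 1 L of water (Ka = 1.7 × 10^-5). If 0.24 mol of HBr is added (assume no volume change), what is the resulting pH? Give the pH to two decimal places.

pH = 4.20

Added H+ converts CH3COO- to CH3COOH: CH3COOH → 0.651 mol, CH3COO- → 0.177 mol.
pKa = −log(1.7 × 10^-5) = 4.770
pH = pKa + log([A⁻]/[HA]) = 4.770 + log(0.177/0.651) = 4.770 -0.566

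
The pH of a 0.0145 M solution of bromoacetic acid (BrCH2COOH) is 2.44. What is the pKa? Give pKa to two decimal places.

pKa = 2.92

[H+] = 10^(-2.44) = 3.63 × 10^-3 M
At equilibrium [HA] = 0.0145 − 3.63 × 10^-3 = 1.09 × 10^-2 M
Ka = [H+][A-]/[HA] = (3.63 × 10^-3)² / 1.09 × 10^-2 = 1.21 × 10^-3
pKa = -log(1.21 × 10^-3) = 2.92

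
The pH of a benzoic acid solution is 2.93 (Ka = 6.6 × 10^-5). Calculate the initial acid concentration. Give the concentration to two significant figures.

C₀ = 2.2 × 10^-2 M

[H+] = 10^(-2.93) = 1.17 × 10^-3 M = x
Ka = x²/(C₀ − x) ⇒ C₀ = x + x²/Ka
C₀ = 1.17 × 10^-3 + (1.17 × 10^-3)²/(6.6 × 10^-5) = 2.19 × 10^-2 M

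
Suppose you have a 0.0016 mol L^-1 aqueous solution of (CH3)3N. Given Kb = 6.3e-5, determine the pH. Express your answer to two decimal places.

pH = 10.46

(CH3)3N + H2O ⇌ (CH3)3NH+ + OH-
Kb = [OH-]²/(0.0016 − [OH-]) = 6.3 × 10^-5
Here C₀/Kb ≈ 25.4, so the small-[OH-] approximation fails. Use the quadratic:
[OH-] = [−6.3e-05 + √(6.3e-05² + 4.03e-07)]/2 = 2.88 × 10^-4 M
pOH = 3.54, so pH = 14.00 − pOH = 10.46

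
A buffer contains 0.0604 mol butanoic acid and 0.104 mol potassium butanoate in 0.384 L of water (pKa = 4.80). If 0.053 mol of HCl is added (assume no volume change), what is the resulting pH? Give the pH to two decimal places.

Added H+ converts CH3(CH2)2COO- to CH3(CH2)2COOH: CH3(CH2)2COOH → 0.113 mol, CH3(CH2)2COO- → 0.051 mol.
Henderson–Hasselbalch with mole ratio 0.051/0.113: pH = 4.80 + (-0.346)

pH = 4.45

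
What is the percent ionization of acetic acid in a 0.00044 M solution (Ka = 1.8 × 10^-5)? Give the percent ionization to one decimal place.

18.3%

CH3COOH ⇌ CH3COO- + H+; let x = [H+] at equilibrium.
Solve x² + 1.8e-05x − 7.92e-09 = 0 → x = 8.04 × 10^-5 M
% ionization = x/C₀ × 100% = 8.04 × 10^-5/0.00044 × 100% = 18.3%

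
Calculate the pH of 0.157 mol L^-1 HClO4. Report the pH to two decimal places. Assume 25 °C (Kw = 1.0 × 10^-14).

pH = 0.80

HClO4 is a strong acid and dissociates completely, so [H+] = 0.157 M.
pH = -log(0.157) = 0.80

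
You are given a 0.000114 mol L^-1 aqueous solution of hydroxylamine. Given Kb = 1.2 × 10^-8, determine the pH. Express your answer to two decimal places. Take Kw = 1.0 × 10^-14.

pH = 8.07

NH2OH + H2O ⇌ NH3OH+ + OH-
Kb = [OH-]²/(0.000114 − [OH-]) = 1.2 × 10^-8
Neglecting [OH-] in the denominator: [OH-] = √(1.2 × 10^-8 × 0.000114) = 1.17 × 10^-6 M
([OH-]/C₀ = 1% < 5%, so the approximation holds.)
pOH = 5.93, so pH = 14.00 − pOH = 8.07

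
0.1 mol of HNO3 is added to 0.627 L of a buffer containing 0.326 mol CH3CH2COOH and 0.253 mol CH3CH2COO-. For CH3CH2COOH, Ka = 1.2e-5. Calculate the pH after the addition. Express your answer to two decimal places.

pH = 4.48

Added H+ converts CH3CH2COO- to CH3CH2COOH: CH3CH2COOH → 0.426 mol, CH3CH2COO- → 0.153 mol.
pKa = −log(1.2 × 10^-5) = 4.921
pH = pKa + log(n_CH3CH2COO-/n_CH3CH2COOH) = 4.921 + log(0.153/0.426) = 4.921 + (-0.445)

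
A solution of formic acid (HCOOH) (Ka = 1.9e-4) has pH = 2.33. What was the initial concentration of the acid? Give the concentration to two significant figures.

C₀ = 1.2 × 10^-1 M

[H+] = 10^(-2.33) = 4.68 × 10^-3 M = x
Ka = x²/(C₀ − x) ⇒ C₀ = x + x²/Ka
C₀ = 4.68 × 10^-3 + (4.68 × 10^-3)²/(1.9 × 10^-4) = 1.20 × 10^-1 M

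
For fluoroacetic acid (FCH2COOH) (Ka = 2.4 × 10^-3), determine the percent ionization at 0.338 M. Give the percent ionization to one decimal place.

8.1%

FCH2COOH ⇌ FCH2COO- + H+; let x = [H+] at equilibrium.
Solve x² + 0.0024x − 0.000811 = 0 → x = 2.73 × 10^-2 M
Fraction ionized = 2.73 × 10^-2 / 0.338 = 0.0808 → 8.1%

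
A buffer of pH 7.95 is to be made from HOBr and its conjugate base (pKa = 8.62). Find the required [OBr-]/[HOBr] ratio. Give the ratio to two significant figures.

pH = pKa + log(r) ⇒ log(r) = 7.95 − 8.62 = -0.67
r = [OBr-]/[HOBr] = 10^(-0.67) = 0.214

ratio = 0.21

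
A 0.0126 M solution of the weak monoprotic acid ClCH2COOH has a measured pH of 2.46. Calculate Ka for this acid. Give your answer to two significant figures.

Ka = 1.3 × 10^-3

[H+] = 10^(-2.46) = 3.47 × 10^-3 M
At equilibrium [HA] = 0.0126 − 3.47 × 10^-3 = 9.13 × 10^-3 M
Ka = [H+][A-]/[HA] = (3.47 × 10^-3)² / 9.13 × 10^-3 = 1.3 × 10^-3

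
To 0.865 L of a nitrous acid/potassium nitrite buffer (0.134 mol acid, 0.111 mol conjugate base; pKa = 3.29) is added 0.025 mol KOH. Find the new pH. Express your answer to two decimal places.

After neutralization: n(HNO2) = 0.109 mol, n(NO2-) = 0.136 mol.
pH = pKa + log([A⁻]/[HA]) = 3.29 + log(0.136/0.109) = 3.29 +0.096

pH = 3.39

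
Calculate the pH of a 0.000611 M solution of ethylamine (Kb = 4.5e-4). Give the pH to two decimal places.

C2H5NH2 + H2O ⇌ C2H5NH3+ + OH-
Kb = x²/(0.000611 − x) = 4.5 × 10^-4
Here C₀/Kb ≈ 1.36, so the small-x approximation fails. Use the quadratic:
x = [−0.00045 + √(0.00045² + 1.1e-06)]/2 = 3.46 × 10^-4 M
pOH = 3.46, so pH = 14.00 − pOH = 10.54

pH = 10.54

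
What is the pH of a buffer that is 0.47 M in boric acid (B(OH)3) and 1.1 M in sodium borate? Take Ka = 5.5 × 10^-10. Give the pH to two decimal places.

pKa = −log(5.5 × 10^-10) = 9.260
Using pH = pKa + log([base]/[acid]) with [base]/[acid] = 1.1/0.47:
pH = 9.260 + (+0.369) = 9.63

pH = 9.63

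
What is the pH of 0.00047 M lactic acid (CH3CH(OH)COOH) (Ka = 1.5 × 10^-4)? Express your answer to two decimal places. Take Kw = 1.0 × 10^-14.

CH3CH(OH)COOH ⇌ CH3CH(OH)COO- + H+
Let x = [H+] at equilibrium. Ka = x²/(0.00047 − x).
Here C₀/Ka ≈ 3.13, so the small-x approximation fails. Use the quadratic:
x = [−0.00015 + √(0.00015² + 2.82e-07)]/2 = 2.01 × 10^-4 M
pH = −log(2.01 × 10^-4) = 3.70

pH = 3.70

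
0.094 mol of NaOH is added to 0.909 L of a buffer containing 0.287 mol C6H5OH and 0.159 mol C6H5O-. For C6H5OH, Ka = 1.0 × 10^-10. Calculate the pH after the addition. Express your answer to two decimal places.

pH = 10.12

After neutralization: n(C6H5OH) = 0.193 mol, n(C6H5O-) = 0.253 mol.
pKa = −log(1.0 × 10^-10) = 10.000
pH = pKa + log([A⁻]/[HA]) = 10.000 + log(0.253/0.193) = 10.000 +0.118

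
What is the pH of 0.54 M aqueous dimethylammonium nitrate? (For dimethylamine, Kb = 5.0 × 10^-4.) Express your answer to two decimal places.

(CH3)2NH2+ is the conjugate acid of the weak base (CH3)2NH.
Ka = Kw/Kb = 1.0×10^-14 / 5.0 × 10^-4 = 2.00 × 10^-11
Ka = x²/(0.54 − x) = 2.00 × 10^-11
Neglecting x in the denominator: x = √(2.00 × 10^-11 × 0.54) = 3.29 × 10^-6 M
(x/C₀ = 0.00061% < 5%, so the approximation holds.)
pH = −log[H+] = −log(3.29 × 10^-6) = 5.48

pH = 5.48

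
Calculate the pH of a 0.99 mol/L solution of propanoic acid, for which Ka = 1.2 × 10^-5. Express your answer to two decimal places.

CH3CH2COOH ⇌ CH3CH2COO- + H+
From the ICE table, Ka = [H+]²/(0.99 − [H+]) = 1.2 × 10^-5.
Neglecting [H+] in the denominator: [H+] = √(1.2 × 10^-5 × 0.99) = 3.45 × 10^-3 M
Check: 0.35% ionized — well under 5%, approximation valid.
pH = −log[H+] = −log(3.45 × 10^-3) = 2.46

pH = 2.46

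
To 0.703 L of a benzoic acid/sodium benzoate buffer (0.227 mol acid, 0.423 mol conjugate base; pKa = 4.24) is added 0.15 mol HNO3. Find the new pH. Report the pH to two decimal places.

Added H+ converts C6H5COO- to C6H5COOH: C6H5COOH → 0.377 mol, C6H5COO- → 0.273 mol.
pH = pKa + log(n_C6H5COO-/n_C6H5COOH) = 4.24 + log(0.273/0.377) = 4.24 + (-0.140)

pH = 4.10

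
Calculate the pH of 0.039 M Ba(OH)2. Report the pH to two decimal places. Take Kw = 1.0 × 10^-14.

Ba(OH)2 is a strong base (each formula unit releases 2 OH-); [OH-] = 0.078 M.
pOH = -log(0.078) = 1.11
pH = 14.00 - 1.11 = 12.89

pH = 12.89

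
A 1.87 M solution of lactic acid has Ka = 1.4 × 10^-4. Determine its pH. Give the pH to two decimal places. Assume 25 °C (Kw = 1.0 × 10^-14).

CH3CH(OH)COOH ⇌ CH3CH(OH)COO- + H+
From the ICE table, Ka = [H+]²/(1.87 − [H+]) = 1.4 × 10^-4.
Since Ka ≪ C₀, [H+] ≈ √(Ka·C₀) = 1.62 × 10^-2 M.
([H+]/C₀ = 0.87% < 5%, so the approximation holds.)
pH = −log[H+] = −log(1.62 × 10^-2) = 1.79

pH = 1.79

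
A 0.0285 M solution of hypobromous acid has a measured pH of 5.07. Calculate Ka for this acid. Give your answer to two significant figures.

Ka = 2.5 × 10^-9

[H+] = 10^(-5.07) = 8.51 × 10^-6 M
At equilibrium [HA] = 0.0285 − 8.51 × 10^-6 = 2.85 × 10^-2 M
Ka = [H+][A-]/[HA] = (8.51 × 10^-6)² / 2.85 × 10^-2 = 2.5 × 10^-9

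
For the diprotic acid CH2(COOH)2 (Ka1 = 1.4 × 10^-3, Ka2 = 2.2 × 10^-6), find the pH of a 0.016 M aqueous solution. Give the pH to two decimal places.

Ka1 ≫ Ka2, so treat the first dissociation as the only significant source of H+.
Ka1 = x²/(0.016 − x) = 1.4 × 10^-3
Solving the quadratic: x = (−Ka1 + √(Ka1² + 4·Ka1·C₀))/2 = 4.08 × 10^-3 M
pH = −log(4.08 × 10^-3) = 2.39

pH = 2.39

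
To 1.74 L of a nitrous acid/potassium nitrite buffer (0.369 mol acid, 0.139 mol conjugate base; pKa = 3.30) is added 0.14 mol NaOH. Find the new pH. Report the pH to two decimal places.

pH = 3.39

After neutralization: n(HNO2) = 0.229 mol, n(NO2-) = 0.279 mol.
Henderson–Hasselbalch with mole ratio 0.279/0.229: pH = 3.30 + (+0.086)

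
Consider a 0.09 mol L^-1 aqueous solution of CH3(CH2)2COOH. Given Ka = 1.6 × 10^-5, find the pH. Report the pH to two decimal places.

pH = 2.92

CH3(CH2)2COOH ⇌ CH3(CH2)2COO- + H+
Ka = [H+]²/(0.09 − [H+]) = 1.6 × 10^-5
Since Ka ≪ C₀, [H+] ≈ √(Ka·C₀) = 1.20 × 10^-3 M.
([H+]/C₀ = 1.3% < 5%, so the approximation holds.)
pH = −log[H+] = −log(1.20 × 10^-3) = 2.92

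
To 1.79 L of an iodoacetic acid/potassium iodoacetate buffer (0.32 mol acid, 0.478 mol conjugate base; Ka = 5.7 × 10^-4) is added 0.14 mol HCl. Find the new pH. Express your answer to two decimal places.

Added H+ converts ICH2COO- to ICH2COOH: ICH2COOH → 0.46 mol, ICH2COO- → 0.338 mol.
pKa = −log(5.7 × 10^-4) = 3.244
pH = pKa + log([A⁻]/[HA]) = 3.244 + log(0.338/0.46) = 3.244 -0.134

pH = 3.11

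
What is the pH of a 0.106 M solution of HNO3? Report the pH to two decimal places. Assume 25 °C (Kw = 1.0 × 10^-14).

pH = 0.97

HNO3 is a strong acid and dissociates completely, so [H+] = 0.106 M.
pH = -log(0.106) = 0.97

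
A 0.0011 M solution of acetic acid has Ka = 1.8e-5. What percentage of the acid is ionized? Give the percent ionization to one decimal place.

12.0%

CH3COOH ⇌ CH3COO- + H+; let x = [H+] at equilibrium.
Solve x² + 1.8e-05x − 1.98e-08 = 0 → x = 1.32 × 10^-4 M
% ionization = x/C₀ × 100% = 1.32 × 10^-4/0.0011 × 100% = 12.0%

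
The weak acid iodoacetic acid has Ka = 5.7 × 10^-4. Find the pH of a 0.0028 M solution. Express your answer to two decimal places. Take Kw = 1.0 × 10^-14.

ICH2COOH ⇌ ICH2COO- + H+
Ka = [H+]²/(0.0028 − [H+]) = 5.7 × 10^-4
[H+] is not negligible relative to C₀; solve [H+]² + 0.00057·[H+] − 1.6e-06 = 0.
[H+] = [−0.00057 + √(0.00057² + 6.38e-06)]/2 = 1.01 × 10^-3 M
pH = −log(1.01 × 10^-3) = 3.00

pH = 3.00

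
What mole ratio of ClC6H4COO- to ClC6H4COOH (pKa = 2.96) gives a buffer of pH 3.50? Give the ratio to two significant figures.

ratio = 3.5

pH = pKa + log(r) ⇒ log(r) = 3.50 − 2.96 = +0.54
r = [ClC6H4COO-]/[ClC6H4COOH] = 10^(+0.54) = 3.47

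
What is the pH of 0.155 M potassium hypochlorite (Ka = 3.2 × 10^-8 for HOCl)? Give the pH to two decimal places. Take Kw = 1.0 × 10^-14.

OCl- is the conjugate base of the weak acid HOCl.
Kb = Kw/Ka = 1.0×10^-14 / 3.2 × 10^-8 = 3.12 × 10^-7
Kb = x²/(0.155 − x) = 3.12 × 10^-7
Neglecting x in the denominator: x = √(3.12 × 10^-7 × 0.155) = 2.20 × 10^-4 M
Check: 0.14% ionized — well under 5%, approximation valid.
pOH = 3.66, so pH = 14.00 − pOH = 10.34

pH = 10.34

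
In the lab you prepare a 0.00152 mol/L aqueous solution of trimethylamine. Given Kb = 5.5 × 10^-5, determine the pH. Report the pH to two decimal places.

(CH3)3N + H2O ⇌ (CH3)3NH+ + OH-
Kb = x²/(0.00152 − x) = 5.5 × 10^-5
Here C₀/Kb ≈ 27.6, so the small-x approximation fails. Use the quadratic:
x = [−5.5e-05 + √(5.5e-05² + 3.34e-07)]/2 = 2.63 × 10^-4 M
pOH = −log(2.63 × 10^-4) = 3.58; pH = 14.00 − 3.58 = 10.42

pH = 10.42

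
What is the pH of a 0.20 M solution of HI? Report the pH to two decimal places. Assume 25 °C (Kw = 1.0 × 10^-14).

HI is a strong acid and dissociates completely, so [H+] = 0.20 M.
pH = -log(0.2) = 0.70

pH = 0.70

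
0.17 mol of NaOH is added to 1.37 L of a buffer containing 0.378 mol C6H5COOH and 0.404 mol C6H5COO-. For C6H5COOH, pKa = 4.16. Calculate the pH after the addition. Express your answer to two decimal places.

OH- converts C6H5COOH to C6H5COO-: C6H5COOH → 0.208 mol, C6H5COO- → 0.574 mol.
Henderson–Hasselbalch with mole ratio 0.574/0.208: pH = 4.16 + (+0.441)

pH = 4.60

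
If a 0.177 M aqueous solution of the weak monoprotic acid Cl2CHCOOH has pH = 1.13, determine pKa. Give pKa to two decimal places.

pKa = 1.27

[H+] = 10^(-1.13) = 7.41 × 10^-2 M
At equilibrium [HA] = 0.177 − 7.41 × 10^-2 = 1.03 × 10^-1 M
Ka = [H+][A-]/[HA] = (7.41 × 10^-2)² / 1.03 × 10^-1 = 5.33 × 10^-2
pKa = -log(5.33 × 10^-2) = 1.27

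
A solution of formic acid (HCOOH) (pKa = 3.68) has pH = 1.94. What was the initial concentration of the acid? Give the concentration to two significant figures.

C₀ = 6.4 × 10^-1 M

[H+] = 10^(-1.94) = 1.15 × 10^-2 M = x
Ka = 10^(−3.68) = 2.09 × 10^-4
Ka = x²/(C₀ − x) ⇒ C₀ = x + x²/Ka
C₀ = 1.15 × 10^-2 + (1.15 × 10^-2)²/(2.09 × 10^-4) = 6.44 × 10^-1 M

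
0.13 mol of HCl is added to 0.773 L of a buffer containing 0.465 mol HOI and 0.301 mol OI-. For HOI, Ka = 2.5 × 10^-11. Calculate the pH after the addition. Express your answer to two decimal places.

pH = 10.06

Added H+ converts OI- to HOI: HOI → 0.595 mol, OI- → 0.171 mol.
pKa = −log(2.5 × 10^-11) = 10.602
pH = pKa + log([A⁻]/[HA]) = 10.602 + log(0.171/0.595) = 10.602 -0.542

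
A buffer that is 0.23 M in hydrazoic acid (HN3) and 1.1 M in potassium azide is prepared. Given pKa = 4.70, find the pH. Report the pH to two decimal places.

pH = 5.38

pH = pKa + log([A⁻]/[HA]) = 4.70 + log(1.1/0.23)
pH = 4.70 + (+0.680) = 5.38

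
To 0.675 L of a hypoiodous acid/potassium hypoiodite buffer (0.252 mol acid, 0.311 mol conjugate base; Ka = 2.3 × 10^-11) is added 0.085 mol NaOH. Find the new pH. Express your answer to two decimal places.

After neutralization: n(HOI) = 0.167 mol, n(OI-) = 0.396 mol.
pKa = −log(2.3 × 10^-11) = 10.638
Henderson–Hasselbalch with mole ratio 0.396/0.167: pH = 10.638 + (+0.375)

pH = 11.01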